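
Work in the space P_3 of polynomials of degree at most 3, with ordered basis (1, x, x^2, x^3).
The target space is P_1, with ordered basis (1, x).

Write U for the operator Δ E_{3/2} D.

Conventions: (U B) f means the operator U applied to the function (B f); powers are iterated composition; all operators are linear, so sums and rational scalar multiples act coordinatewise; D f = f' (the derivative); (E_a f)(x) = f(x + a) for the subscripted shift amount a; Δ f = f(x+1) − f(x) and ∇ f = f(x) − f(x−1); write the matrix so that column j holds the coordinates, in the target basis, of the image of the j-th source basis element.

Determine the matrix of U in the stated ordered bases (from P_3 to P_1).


image of 1: 0
image of x: 0
image of x^2: 2
image of x^3: 6x + 12
each image's coordinates form column j of the matrix

the matrix is [[0, 0, 2, 12]; [0, 0, 0, 6]] (rows listed top to bottom)


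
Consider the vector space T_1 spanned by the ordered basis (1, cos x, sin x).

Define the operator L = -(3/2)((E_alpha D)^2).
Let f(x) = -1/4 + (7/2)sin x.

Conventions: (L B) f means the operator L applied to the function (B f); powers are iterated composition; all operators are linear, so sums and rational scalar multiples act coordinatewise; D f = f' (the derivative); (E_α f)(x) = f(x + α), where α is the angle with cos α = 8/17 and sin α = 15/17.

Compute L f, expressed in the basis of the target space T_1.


the result is g(x) = (1260/289)cos x - (3381/1156)sin x

D f = (7/2)cos x
E_alpha D f = (28/17)cos x - (105/34)sin x
D (E_alpha D) f = -(105/34)cos x - (28/17)sin x
E_alpha D (E_alpha D) f = -(840/289)cos x + (1127/578)sin x
(-(3/2)((E_alpha D)^2)) f = (1260/289)cos x - (3381/1156)sin x


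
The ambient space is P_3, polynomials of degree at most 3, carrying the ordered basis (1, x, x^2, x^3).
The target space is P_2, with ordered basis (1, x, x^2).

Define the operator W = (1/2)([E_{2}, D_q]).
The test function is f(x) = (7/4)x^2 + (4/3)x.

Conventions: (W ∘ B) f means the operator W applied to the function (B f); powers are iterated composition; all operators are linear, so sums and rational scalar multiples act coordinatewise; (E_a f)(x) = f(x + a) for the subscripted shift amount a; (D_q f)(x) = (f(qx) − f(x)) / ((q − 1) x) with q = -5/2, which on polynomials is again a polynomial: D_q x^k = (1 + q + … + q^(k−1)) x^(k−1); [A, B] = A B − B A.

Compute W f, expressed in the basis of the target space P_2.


the image equals g(x) = -49/8

D_q f = -(21/8)x + 4/3
E_{2} D_q f = -(21/8)x - 47/12
E_{2} f = (7/4)x^2 + (25/3)x + 29/3
D_q E_{2} f = -(21/8)x + 25/3
[E_{2}, D_q] f = -49/4
((1/2)([E_{2}, D_q])) f = -49/8


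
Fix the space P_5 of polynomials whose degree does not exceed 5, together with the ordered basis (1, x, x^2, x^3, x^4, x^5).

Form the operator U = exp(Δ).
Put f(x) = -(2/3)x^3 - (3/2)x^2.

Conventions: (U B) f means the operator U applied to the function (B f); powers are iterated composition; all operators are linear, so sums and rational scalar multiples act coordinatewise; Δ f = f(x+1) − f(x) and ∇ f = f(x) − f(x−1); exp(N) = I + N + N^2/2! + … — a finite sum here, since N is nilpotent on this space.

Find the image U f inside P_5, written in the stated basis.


the result is g(x) = -(2/3)x^3 - (7/2)x^2 - 7x - 19/3

order-1 term: -2x^2 - 5x - 13/6
order-2 term: -2x - 7/2
order-3 term: -2/3
the series for exp(Δ) f terminates at order 3
exp(Δ) f = -(2/3)x^3 - (7/2)x^2 - 7x - 19/3


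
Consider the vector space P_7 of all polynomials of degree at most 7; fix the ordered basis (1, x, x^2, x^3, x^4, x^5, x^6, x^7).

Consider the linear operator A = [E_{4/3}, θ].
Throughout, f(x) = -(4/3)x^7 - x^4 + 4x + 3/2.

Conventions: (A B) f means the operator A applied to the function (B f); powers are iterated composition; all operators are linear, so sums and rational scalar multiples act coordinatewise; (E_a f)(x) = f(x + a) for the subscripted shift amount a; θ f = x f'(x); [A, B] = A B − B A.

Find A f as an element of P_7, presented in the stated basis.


θ f = -(28/3)x^7 - 4x^4 + 4x
E_{4/3} θ f = -(28/3)x^7 - (784/9)x^6 - (3136/9)x^5 - (63044/81)x^4 - (256064/243)x^3 - (211072/243)x^2 - (877012/2187)x - 506704/6561
E_{4/3} f = -(4/3)x^7 - (112/9)x^6 - (448/9)x^5 - (9041/81)x^4 - (37136/243)x^3 - (31264/243)x^2 - (126676/2187)x - 82877/13122
θ E_{4/3} f = -(28/3)x^7 - (224/3)x^6 - (2240/9)x^5 - (36164/81)x^4 - (37136/81)x^3 - (62528/243)x^2 - (126676/2187)x
[E_{4/3}, θ] f = -(112/9)x^6 - (896/9)x^5 - (8960/27)x^4 - (144656/243)x^3 - (148544/243)x^2 - (250112/729)x - 506704/6561

g(x) = -(112/9)x^6 - (896/9)x^5 - (8960/27)x^4 - (144656/243)x^3 - (148544/243)x^2 - (250112/729)x - 506704/6561


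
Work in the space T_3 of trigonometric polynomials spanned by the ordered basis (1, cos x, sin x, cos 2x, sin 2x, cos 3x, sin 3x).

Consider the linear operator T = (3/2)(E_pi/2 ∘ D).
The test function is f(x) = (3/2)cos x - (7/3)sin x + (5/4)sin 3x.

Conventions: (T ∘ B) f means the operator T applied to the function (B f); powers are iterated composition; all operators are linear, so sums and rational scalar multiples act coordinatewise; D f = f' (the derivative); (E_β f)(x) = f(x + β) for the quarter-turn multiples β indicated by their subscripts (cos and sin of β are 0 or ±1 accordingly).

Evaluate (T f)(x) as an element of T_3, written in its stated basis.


g(x) = -(9/4)cos x + (7/2)sin x + (45/8)sin 3x

D f = -(7/3)cos x - (3/2)sin x + (15/4)cos 3x
E_pi/2 D f = -(3/2)cos x + (7/3)sin x + (15/4)sin 3x
((3/2)(E_pi/2 ∘ D)) f = -(9/4)cos x + (7/2)sin x + (45/8)sin 3x


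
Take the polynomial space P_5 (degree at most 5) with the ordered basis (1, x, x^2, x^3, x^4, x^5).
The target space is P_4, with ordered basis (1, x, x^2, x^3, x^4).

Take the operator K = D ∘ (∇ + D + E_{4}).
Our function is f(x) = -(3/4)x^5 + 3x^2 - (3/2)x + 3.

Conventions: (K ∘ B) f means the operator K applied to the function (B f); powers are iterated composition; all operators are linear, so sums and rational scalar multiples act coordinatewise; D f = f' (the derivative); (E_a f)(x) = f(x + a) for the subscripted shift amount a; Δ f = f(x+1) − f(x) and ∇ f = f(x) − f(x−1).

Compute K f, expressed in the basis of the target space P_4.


the result is g(x) = -(15/4)x^4 - 90x^3 - (675/2)x^2 - 969x - 3687/4

∇ f = -(15/4)x^4 + (15/2)x^3 - (15/2)x^2 + (39/4)x - 21/4
D f = -(15/4)x^4 + 6x - 3/2
E_{4} f = -(3/4)x^5 - 15x^4 - 120x^3 - 477x^2 - (1875/2)x - 723
(∇ + D + E_{4}) f = -(3/4)x^5 - (45/2)x^4 - (225/2)x^3 - (969/2)x^2 - (3687/4)x - 2919/4
D (∇ + D + E_{4}) f = -(15/4)x^4 - 90x^3 - (675/2)x^2 - 969x - 3687/4


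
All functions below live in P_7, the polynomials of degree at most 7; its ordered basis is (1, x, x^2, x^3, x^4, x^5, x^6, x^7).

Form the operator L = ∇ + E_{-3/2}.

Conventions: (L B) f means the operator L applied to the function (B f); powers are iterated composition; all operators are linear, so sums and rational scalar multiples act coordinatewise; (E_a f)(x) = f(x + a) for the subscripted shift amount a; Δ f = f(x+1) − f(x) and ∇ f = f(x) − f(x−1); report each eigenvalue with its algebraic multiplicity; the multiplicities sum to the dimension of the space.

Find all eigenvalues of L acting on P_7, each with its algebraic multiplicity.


image of 1: 1
image of x: x - 1/2
image of x^2: x^2 - x + 5/4
image of x^3: x^3 - (3/2)x^2 + (15/4)x - 19/8
image of x^4: x^4 - 2x^3 + (15/2)x^2 - (19/2)x + 65/16
image of x^5: x^5 - (5/2)x^4 + (25/2)x^3 - (95/4)x^2 + (325/16)x - 211/32
image of x^6: x^6 - 3x^5 + (75/4)x^4 - (95/2)x^3 + (975/16)x^2 - (633/16)x + 665/64
image of x^7: x^7 - (7/2)x^6 + (105/4)x^5 - (665/8)x^4 + (2275/16)x^3 - (4431/32)x^2 + (4655/64)x - 2059/128
the matrix is upper triangular; its diagonal is (1, 1, 1, 1, 1, 1, 1, 1)
for a triangular matrix the eigenvalues are the diagonal entries, with algebraic multiplicity their repetition count

λ = 1 (multiplicity 8)


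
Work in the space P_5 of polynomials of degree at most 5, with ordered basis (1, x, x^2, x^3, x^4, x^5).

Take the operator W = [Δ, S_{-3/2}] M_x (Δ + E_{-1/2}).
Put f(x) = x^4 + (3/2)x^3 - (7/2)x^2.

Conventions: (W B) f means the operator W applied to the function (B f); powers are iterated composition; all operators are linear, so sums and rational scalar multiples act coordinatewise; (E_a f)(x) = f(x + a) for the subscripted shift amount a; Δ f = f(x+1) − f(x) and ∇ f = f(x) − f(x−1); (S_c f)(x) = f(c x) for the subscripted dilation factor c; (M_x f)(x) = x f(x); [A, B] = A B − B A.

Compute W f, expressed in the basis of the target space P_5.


g(x) = -(2025/32)x^4 + (1215/16)x^3 - (4635/32)x^2 + (1095/16)x - 155/16

Δ f = 4x^3 + (21/2)x^2 + (3/2)x - 1
E_{-1/2} f = x^4 - (1/2)x^3 - (17/4)x^2 + (33/8)x - 1
(Δ + E_{-1/2}) f = x^4 + (7/2)x^3 + (25/4)x^2 + (45/8)x - 2
M_x (Δ + E_{-1/2}) f = x^5 + (7/2)x^4 + (25/4)x^3 + (45/8)x^2 - 2x
S_{-3/2} M_x (Δ + E_{-1/2}) f = -(243/32)x^5 + (567/32)x^4 - (675/32)x^3 + (405/32)x^2 + 3x
Δ S_{-3/2} M_x (Δ + E_{-1/2}) f = -(1215/32)x^4 - (81/16)x^3 - (1053/32)x^2 - (81/16)x + 75/16
Δ M_x (Δ + E_{-1/2}) f = 5x^4 + 24x^3 + (199/4)x^2 + 49x + 115/8
S_{-3/2} Δ M_x (Δ + E_{-1/2}) f = (405/16)x^4 - 81x^3 + (1791/16)x^2 - (147/2)x + 115/8
[Δ, S_{-3/2}] M_x (Δ + E_{-1/2}) f = -(2025/32)x^4 + (1215/16)x^3 - (4635/32)x^2 + (1095/16)x - 155/16


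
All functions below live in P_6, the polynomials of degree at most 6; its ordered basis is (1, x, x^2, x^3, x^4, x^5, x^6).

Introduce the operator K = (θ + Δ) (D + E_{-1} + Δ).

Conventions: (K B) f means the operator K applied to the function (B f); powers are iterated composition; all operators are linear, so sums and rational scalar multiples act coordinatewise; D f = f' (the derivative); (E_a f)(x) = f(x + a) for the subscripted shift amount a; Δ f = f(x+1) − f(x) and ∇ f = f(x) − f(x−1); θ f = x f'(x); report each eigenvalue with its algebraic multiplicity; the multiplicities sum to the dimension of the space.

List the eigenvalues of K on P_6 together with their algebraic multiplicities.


λ = 0 (multiplicity 1), λ = 1 (multiplicity 1), λ = 2 (multiplicity 1), λ = 3 (multiplicity 1), λ = 4 (multiplicity 1), λ = 5 (multiplicity 1), λ = 6 (multiplicity 1)

image of 1: 0
image of x: x + 1
image of x^2: 2x^2 + 4x + 3
image of x^3: 3x^3 + 9x^2 + 15x + 10
image of x^4: 4x^4 + 16x^3 + 42x^2 + 40x + 17
image of x^5: 5x^5 + 25x^4 + 90x^3 + 100x^2 + 95x + 36
image of x^6: 6x^6 + 36x^5 + 165x^4 + 200x^3 + 315x^2 + 216x + 67
the matrix is upper triangular; its diagonal is (0, 1, 2, 3, 4, 5, 6)
for a triangular matrix the eigenvalues are the diagonal entries, with algebraic multiplicity their repetition count


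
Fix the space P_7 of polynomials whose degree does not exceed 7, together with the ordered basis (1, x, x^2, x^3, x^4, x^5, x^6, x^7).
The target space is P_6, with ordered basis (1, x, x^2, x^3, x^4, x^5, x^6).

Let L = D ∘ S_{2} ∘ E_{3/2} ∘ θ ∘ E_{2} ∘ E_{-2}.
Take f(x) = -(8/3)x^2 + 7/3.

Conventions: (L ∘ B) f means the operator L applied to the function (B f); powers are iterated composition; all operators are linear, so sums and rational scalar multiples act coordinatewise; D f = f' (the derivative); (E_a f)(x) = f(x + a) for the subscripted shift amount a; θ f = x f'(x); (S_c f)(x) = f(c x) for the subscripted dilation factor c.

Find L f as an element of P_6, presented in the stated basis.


the result is g(x) = -(128/3)x - 32

E_{-2} f = -(8/3)x^2 + (32/3)x - 25/3
E_{2} E_{-2} f = -(8/3)x^2 + 7/3
θ E_{2} E_{-2} f = -(16/3)x^2
E_{3/2} (θ ∘ E_{2} ∘ E_{-2}) f = -(16/3)x^2 - 16x - 12
S_{2} E_{3/2} (θ ∘ E_{2} ∘ E_{-2}) f = -(64/3)x^2 - 32x - 12
D (S_{2} ∘ E_{3/2}) (θ ∘ E_{2} ∘ E_{-2}) f = -(128/3)x - 32


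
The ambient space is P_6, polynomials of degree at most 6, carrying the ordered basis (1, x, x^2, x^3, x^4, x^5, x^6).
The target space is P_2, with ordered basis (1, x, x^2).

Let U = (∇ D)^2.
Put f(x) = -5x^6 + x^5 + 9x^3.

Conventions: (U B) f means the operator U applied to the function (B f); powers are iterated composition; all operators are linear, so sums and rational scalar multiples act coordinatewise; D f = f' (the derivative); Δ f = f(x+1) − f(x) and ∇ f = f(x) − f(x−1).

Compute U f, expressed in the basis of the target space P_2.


g(x) = -1800x^2 + 3720x - 2220

D f = -30x^5 + 5x^4 + 27x^2
∇ D f = -150x^4 + 320x^3 - 330x^2 + 224x - 62
D (∇ D) f = -600x^3 + 960x^2 - 660x + 224
∇ D (∇ D) f = -1800x^2 + 3720x - 2220


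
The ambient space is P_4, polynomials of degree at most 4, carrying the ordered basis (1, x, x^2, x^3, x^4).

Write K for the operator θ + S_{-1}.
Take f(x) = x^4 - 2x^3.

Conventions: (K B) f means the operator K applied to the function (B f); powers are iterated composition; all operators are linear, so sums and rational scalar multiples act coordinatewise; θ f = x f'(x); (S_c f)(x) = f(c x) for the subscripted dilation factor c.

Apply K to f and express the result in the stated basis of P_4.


θ f = 4x^4 - 6x^3
S_{-1} f = x^4 + 2x^3
(θ + S_{-1}) f = 5x^4 - 4x^3

the result is g(x) = 5x^4 - 4x^3


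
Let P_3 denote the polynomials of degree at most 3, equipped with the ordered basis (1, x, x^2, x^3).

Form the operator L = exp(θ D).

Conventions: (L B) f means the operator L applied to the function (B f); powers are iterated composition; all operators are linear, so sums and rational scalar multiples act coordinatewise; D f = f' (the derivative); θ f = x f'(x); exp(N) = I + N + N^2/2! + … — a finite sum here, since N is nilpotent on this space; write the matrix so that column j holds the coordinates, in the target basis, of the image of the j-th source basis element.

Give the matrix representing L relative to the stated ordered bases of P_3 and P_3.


the matrix is [[1, 0, 0, 0]; [0, 1, 2, 6]; [0, 0, 1, 6]; [0, 0, 0, 1]] (rows listed top to bottom)

image of 1: 1
image of x: x
image of x^2: x^2 + 2x
image of x^3: x^3 + 6x^2 + 6x
each image's coordinates form column j of the matrix


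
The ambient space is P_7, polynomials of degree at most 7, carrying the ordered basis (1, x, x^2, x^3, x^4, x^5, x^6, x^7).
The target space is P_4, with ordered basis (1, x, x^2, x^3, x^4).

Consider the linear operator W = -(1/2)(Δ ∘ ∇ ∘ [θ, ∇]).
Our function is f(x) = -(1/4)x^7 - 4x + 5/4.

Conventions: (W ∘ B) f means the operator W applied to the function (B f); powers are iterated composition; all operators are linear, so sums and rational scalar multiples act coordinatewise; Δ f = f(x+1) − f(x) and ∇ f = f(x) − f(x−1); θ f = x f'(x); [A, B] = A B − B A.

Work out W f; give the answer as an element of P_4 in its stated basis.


g(x) = -(105/4)x^4 + 105x^3 - (735/4)x^2 + (315/2)x - 217/4

∇ f = -(7/4)x^6 + (21/4)x^5 - (35/4)x^4 + (35/4)x^3 - (21/4)x^2 + (7/4)x - 17/4
θ ∇ f = -(21/2)x^6 + (105/4)x^5 - 35x^4 + (105/4)x^3 - (21/2)x^2 + (7/4)x
θ f = -(7/4)x^7 - 4x
∇ θ f = -(49/4)x^6 + (147/4)x^5 - (245/4)x^4 + (245/4)x^3 - (147/4)x^2 + (49/4)x - 23/4
[θ, ∇] f = (7/4)x^6 - (21/2)x^5 + (105/4)x^4 - 35x^3 + (105/4)x^2 - (21/2)x + 23/4
∇ [θ, ∇] f = (21/2)x^5 - (315/4)x^4 + 245x^3 - (1575/4)x^2 + (651/2)x - 441/4
Δ ∇ [θ, ∇] f = (105/2)x^4 - 210x^3 + (735/2)x^2 - 315x + 217/2
(-(1/2)(Δ ∘ ∇ ∘ [θ, ∇])) f = -(105/4)x^4 + 105x^3 - (735/4)x^2 + (315/2)x - 217/4


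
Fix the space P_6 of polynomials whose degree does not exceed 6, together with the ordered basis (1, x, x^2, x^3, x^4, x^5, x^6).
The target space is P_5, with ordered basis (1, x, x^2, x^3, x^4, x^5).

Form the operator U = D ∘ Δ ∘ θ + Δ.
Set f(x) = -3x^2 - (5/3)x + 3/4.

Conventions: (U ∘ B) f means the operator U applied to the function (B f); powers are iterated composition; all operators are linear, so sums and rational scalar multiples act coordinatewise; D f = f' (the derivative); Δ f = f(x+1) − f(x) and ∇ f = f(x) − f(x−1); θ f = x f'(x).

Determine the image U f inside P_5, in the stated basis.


the result is g(x) = -6x - 50/3

θ f = -6x^2 - (5/3)x
Δ θ f = -12x - 23/3
D Δ θ f = -12
Δ f = -6x - 14/3
(D ∘ Δ ∘ θ + Δ) f = -6x - 50/3


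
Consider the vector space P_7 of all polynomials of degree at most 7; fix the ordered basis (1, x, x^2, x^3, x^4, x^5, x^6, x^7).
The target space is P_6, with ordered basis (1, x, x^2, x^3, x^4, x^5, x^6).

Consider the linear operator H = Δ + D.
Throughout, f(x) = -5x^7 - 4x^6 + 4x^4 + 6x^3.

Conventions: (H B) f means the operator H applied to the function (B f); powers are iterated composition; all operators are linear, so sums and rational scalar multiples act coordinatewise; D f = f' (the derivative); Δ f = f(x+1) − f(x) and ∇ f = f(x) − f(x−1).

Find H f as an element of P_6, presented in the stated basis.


the result is g(x) = -70x^6 - 153x^5 - 235x^4 - 223x^3 - 105x^2 - 25x + 1

Δ f = -35x^6 - 129x^5 - 235x^4 - 239x^3 - 123x^2 - 25x + 1
D f = -35x^6 - 24x^5 + 16x^3 + 18x^2
(Δ + D) f = -70x^6 - 153x^5 - 235x^4 - 223x^3 - 105x^2 - 25x + 1


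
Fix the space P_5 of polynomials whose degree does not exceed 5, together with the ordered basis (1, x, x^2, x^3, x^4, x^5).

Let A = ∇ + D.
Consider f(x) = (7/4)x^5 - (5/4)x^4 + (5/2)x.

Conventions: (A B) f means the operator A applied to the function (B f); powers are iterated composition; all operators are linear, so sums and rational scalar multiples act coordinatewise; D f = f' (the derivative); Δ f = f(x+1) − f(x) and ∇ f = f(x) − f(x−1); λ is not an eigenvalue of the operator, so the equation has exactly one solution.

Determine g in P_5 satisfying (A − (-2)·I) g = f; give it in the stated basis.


write g with unknown coordinates in the stated basis and equate coefficients in (A − (-2)·I) g = f
solving from the highest basis element down gives g = (7/8)x^5 - 5x^4 + (195/8)x^3 - (185/2)x^2 + 235x - 2371/8
check: A g = (35/4)x^4 - (195/4)x^3 + 185x^2 - (935/2)x + 2371/4
so A g − (-2)·g = (7/4)x^5 - (5/4)x^4 + (5/2)x = f ✓

g(x) = (7/8)x^5 - 5x^4 + (195/8)x^3 - (185/2)x^2 + 235x - 2371/8


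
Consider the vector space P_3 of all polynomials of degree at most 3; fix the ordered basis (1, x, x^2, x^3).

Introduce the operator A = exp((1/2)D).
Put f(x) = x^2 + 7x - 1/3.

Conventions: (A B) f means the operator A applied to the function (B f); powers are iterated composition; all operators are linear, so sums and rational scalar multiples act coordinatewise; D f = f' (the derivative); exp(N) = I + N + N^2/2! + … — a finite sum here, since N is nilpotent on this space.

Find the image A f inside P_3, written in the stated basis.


order-1 term: x + 7/2
order-2 term: 1/4
the series for exp((1/2)D) f terminates at order 2
exp((1/2)D) f = x^2 + 8x + 41/12

the image equals g(x) = x^2 + 8x + 41/12


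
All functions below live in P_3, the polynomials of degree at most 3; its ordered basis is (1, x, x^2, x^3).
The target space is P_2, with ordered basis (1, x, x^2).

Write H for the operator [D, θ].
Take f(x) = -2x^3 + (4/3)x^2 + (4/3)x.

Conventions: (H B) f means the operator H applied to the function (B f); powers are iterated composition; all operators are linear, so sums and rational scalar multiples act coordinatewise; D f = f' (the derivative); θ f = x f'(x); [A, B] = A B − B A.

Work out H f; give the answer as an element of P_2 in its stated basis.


the result is g(x) = -6x^2 + (8/3)x + 4/3

θ f = -6x^3 + (8/3)x^2 + (4/3)x
D θ f = -18x^2 + (16/3)x + 4/3
D f = -6x^2 + (8/3)x + 4/3
θ D f = -12x^2 + (8/3)x
[D, θ] f = -6x^2 + (8/3)x + 4/3


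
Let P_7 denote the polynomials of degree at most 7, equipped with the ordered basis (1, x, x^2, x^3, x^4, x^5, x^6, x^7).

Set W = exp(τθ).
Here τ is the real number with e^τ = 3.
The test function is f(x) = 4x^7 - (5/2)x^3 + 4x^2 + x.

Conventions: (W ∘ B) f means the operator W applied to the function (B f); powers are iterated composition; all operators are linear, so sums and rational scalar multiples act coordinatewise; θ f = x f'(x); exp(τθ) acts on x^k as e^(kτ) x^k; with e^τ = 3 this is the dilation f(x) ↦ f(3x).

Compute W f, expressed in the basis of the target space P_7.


the result is g(x) = 8748x^7 - (135/2)x^3 + 36x^2 + 3x

exp(τθ) x^k = e^(kτ) x^k; with e^τ = 3 this sends x^k to 3^k x^k
x ↦ 3 x
x^2 ↦ 9 x^2
x^3 ↦ 27 x^3
x^7 ↦ 2187 x^7
applying this coordinatewise to f: exp(τθ) f = 8748x^7 - (135/2)x^3 + 36x^2 + 3x


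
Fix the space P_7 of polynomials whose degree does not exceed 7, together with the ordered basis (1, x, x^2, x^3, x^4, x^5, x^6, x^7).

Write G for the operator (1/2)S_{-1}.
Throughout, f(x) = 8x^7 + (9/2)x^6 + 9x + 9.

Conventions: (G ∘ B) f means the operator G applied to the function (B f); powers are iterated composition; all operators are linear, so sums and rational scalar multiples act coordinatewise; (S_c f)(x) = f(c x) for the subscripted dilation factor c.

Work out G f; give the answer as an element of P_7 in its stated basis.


S_{-1} f = -8x^7 + (9/2)x^6 - 9x + 9
((1/2)S_{-1}) f = -4x^7 + (9/4)x^6 - (9/2)x + 9/2

the image equals g(x) = -4x^7 + (9/4)x^6 - (9/2)x + 9/2


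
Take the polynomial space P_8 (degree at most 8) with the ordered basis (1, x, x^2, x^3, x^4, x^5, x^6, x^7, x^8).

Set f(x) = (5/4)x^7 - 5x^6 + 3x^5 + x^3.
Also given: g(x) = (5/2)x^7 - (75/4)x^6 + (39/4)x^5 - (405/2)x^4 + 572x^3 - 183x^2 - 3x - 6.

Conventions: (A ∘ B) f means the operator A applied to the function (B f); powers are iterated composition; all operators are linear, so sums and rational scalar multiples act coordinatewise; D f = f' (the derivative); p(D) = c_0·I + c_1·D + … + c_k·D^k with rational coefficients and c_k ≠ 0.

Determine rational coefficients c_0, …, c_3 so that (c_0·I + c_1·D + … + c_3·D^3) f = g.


c_0 = 2, c_1 = -1, c_2 = -1/2, c_3 = -1

D^0 f = (5/4)x^7 - 5x^6 + 3x^5 + x^3
D^1 f = (35/4)x^6 - 30x^5 + 15x^4 + 3x^2
D^2 f = (105/2)x^5 - 150x^4 + 60x^3 + 6x
D^3 f = (525/2)x^4 - 600x^3 + 180x^2 + 6
matching coefficients of g against c_0 f + c_1 Df + … from the top degree down determines the c_i
solution: c_0 = 2, c_1 = -1, c_2 = -1/2, c_3 = -1


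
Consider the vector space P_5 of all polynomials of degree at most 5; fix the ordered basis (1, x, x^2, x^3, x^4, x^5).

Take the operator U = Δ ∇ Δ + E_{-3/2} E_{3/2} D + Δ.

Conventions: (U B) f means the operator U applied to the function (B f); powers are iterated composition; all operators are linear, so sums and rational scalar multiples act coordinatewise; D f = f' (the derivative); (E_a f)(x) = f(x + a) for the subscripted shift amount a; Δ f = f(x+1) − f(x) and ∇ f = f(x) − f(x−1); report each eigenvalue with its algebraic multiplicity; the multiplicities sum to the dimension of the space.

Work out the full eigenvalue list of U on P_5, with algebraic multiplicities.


λ = 0 (multiplicity 6)

image of 1: 0
image of x: 2
image of x^2: 4x + 1
image of x^3: 6x^2 + 3x + 7
image of x^4: 8x^3 + 6x^2 + 28x + 13
image of x^5: 10x^4 + 10x^3 + 70x^2 + 65x + 31
the matrix is upper triangular; its diagonal is (0, 0, 0, 0, 0, 0)
for a triangular matrix the eigenvalues are the diagonal entries, with algebraic multiplicity their repetition count


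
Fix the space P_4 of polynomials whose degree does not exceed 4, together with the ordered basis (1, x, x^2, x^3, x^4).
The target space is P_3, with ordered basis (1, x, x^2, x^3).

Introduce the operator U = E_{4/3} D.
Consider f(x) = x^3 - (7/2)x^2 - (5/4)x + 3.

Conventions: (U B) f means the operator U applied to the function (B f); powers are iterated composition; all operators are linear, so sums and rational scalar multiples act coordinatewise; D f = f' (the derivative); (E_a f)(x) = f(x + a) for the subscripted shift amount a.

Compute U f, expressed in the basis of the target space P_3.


the image equals g(x) = 3x^2 + x - 21/4

D f = 3x^2 - 7x - 5/4
E_{4/3} D f = 3x^2 + x - 21/4


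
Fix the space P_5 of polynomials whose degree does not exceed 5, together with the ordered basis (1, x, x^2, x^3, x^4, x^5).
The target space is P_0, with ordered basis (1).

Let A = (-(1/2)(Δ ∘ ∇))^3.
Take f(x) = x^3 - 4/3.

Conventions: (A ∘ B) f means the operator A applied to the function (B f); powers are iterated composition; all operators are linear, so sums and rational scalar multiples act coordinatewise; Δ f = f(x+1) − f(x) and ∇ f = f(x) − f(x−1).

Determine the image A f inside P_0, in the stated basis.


∇ f = 3x^2 - 3x + 1
Δ ∇ f = 6x
(-(1/2)(Δ ∘ ∇)) f = -3x
∇ (-(1/2)(Δ ∘ ∇)) f = -3
Δ ∇ (-(1/2)(Δ ∘ ∇)) f = 0
(-(1/2)(Δ ∘ ∇)) (-(1/2)(Δ ∘ ∇)) f = 0
∇ (-(1/2)(Δ ∘ ∇)) (-(1/2)(Δ ∘ ∇)) f = 0
Δ ∇ (-(1/2)(Δ ∘ ∇)) (-(1/2)(Δ ∘ ∇)) f = 0
(-(1/2)(Δ ∘ ∇)) (-(1/2)(Δ ∘ ∇)) (-(1/2)(Δ ∘ ∇)) f = 0

the image equals g(x) = 0


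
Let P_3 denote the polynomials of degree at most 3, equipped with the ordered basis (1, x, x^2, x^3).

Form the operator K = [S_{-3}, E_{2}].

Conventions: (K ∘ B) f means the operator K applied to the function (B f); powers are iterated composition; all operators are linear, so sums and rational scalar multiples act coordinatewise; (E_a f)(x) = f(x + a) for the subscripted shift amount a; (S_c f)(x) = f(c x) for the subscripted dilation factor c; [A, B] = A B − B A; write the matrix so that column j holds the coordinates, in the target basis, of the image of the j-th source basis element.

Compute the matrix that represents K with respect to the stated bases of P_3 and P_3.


the matrix is [[0, 8, -32, 224]; [0, 0, -48, 288]; [0, 0, 0, 216]; [0, 0, 0, 0]] (rows listed top to bottom)

image of 1: 0
image of x: 8
image of x^2: -48x - 32
image of x^3: 216x^2 + 288x + 224
each image's coordinates form column j of the matrix


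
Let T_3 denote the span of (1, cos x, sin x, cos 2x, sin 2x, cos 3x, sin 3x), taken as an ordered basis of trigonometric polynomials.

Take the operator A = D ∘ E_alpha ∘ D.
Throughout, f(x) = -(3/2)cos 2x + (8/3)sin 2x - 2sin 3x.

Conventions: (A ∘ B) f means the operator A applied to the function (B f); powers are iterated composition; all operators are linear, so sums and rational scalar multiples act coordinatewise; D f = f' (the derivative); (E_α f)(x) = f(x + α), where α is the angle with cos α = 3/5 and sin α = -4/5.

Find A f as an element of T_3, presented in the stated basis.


the result is g(x) = (214/25)cos 2x + (656/75)sin 2x - (792/125)cos 3x - (2106/125)sin 3x

D f = (16/3)cos 2x + 3sin 2x - 6cos 3x
E_alpha D f = -(328/75)cos 2x + (107/25)sin 2x + (702/125)cos 3x - (264/125)sin 3x
D (E_alpha ∘ D) f = (214/25)cos 2x + (656/75)sin 2x - (792/125)cos 3x - (2106/125)sin 3x


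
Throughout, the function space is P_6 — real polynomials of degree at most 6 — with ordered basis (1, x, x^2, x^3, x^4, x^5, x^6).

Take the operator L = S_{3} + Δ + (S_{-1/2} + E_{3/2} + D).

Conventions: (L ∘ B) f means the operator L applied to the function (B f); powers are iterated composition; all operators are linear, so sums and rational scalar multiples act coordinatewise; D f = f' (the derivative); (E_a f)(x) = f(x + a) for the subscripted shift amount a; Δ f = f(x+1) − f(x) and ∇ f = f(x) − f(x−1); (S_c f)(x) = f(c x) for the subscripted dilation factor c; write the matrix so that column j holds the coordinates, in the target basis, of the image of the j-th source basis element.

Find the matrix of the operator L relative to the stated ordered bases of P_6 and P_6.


image of 1: 3
image of x: (7/2)x + 7/2
image of x^2: (41/4)x^2 + 7x + 13/4
image of x^3: (223/8)x^3 + (21/2)x^2 + (39/4)x + 35/8
image of x^4: (1313/16)x^4 + 14x^3 + (39/2)x^2 + (35/2)x + 97/16
image of x^5: (7807/32)x^5 + (35/2)x^4 + (65/2)x^3 + (175/4)x^2 + (485/16)x + 275/32
image of x^6: (46721/64)x^6 + 21x^5 + (195/4)x^4 + (175/2)x^3 + (1455/16)x^2 + (825/16)x + 793/64
each image's coordinates form column j of the matrix

the matrix is [[3, 7/2, 13/4, 35/8, 97/16, 275/32, 793/64]; [0, 7/2, 7, 39/4, 35/2, 485/16, 825/16]; [0, 0, 41/4, 21/2, 39/2, 175/4, 1455/16]; [0, 0, 0, 223/8, 14, 65/2, 175/2]; [0, 0, 0, 0, 1313/16, 35/2, 195/4]; [0, 0, 0, 0, 0, 7807/32, 21]; [0, 0, 0, 0, 0, 0, 46721/64]] (rows listed top to bottom)


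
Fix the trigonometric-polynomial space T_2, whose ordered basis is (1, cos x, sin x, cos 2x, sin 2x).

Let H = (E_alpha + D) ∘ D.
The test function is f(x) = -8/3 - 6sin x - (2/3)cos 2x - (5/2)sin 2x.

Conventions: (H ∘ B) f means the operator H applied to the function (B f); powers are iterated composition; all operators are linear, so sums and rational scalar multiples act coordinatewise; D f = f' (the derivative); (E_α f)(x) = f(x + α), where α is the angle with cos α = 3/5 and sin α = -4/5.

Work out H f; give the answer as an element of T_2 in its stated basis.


g(x) = -(18/5)cos x + (6/5)sin x + (209/75)cos 2x + (362/75)sin 2x

D f = -6cos x - 5cos 2x + (4/3)sin 2x
E_alpha D f = -(18/5)cos x - (24/5)sin x + (3/25)cos 2x - (388/75)sin 2x
D D f = 6sin x + (8/3)cos 2x + 10sin 2x
(E_alpha + D) D f = -(18/5)cos x + (6/5)sin x + (209/75)cos 2x + (362/75)sin 2x


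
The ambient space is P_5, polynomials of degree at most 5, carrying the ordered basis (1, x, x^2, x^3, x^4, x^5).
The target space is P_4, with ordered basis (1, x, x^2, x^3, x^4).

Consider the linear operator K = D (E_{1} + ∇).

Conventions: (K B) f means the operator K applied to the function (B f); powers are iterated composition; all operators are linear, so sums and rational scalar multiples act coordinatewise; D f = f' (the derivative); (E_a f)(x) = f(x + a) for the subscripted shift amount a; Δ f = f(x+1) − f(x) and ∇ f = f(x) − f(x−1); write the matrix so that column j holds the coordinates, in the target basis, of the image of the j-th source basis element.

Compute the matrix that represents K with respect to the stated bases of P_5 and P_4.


image of 1: 0
image of x: 1
image of x^2: 2x + 4
image of x^3: 3x^2 + 12x
image of x^4: 4x^3 + 24x^2 + 8
image of x^5: 5x^4 + 40x^3 + 40x
each image's coordinates form column j of the matrix

the matrix is [[0, 1, 4, 0, 8, 0]; [0, 0, 2, 12, 0, 40]; [0, 0, 0, 3, 24, 0]; [0, 0, 0, 0, 4, 40]; [0, 0, 0, 0, 0, 5]] (rows listed top to bottom)


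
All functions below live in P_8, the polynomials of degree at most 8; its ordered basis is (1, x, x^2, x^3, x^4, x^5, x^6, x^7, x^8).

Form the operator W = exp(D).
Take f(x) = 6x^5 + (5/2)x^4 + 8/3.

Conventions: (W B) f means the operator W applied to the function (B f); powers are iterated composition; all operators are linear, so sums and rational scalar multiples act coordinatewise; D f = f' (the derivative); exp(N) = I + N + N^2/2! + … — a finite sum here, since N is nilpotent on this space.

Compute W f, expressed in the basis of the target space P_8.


order-1 term: 30x^4 + 10x^3
order-2 term: 60x^3 + 15x^2
order-3 term: 60x^2 + 10x
order-4 term: 30x + 5/2
order-5 term: 6
the series for exp(D) f terminates at order 5
exp(D) f = 6x^5 + (65/2)x^4 + 70x^3 + 75x^2 + 40x + 67/6

the result is g(x) = 6x^5 + (65/2)x^4 + 70x^3 + 75x^2 + 40x + 67/6


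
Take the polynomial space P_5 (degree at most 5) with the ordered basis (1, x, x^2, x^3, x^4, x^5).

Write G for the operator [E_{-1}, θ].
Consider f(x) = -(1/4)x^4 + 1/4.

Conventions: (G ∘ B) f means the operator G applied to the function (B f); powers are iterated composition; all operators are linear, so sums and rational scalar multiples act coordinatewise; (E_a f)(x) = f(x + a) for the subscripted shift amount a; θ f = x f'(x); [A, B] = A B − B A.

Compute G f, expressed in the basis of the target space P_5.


the image equals g(x) = x^3 - 3x^2 + 3x - 1

θ f = -x^4
E_{-1} θ f = -x^4 + 4x^3 - 6x^2 + 4x - 1
E_{-1} f = -(1/4)x^4 + x^3 - (3/2)x^2 + x
θ E_{-1} f = -x^4 + 3x^3 - 3x^2 + x
[E_{-1}, θ] f = x^3 - 3x^2 + 3x - 1


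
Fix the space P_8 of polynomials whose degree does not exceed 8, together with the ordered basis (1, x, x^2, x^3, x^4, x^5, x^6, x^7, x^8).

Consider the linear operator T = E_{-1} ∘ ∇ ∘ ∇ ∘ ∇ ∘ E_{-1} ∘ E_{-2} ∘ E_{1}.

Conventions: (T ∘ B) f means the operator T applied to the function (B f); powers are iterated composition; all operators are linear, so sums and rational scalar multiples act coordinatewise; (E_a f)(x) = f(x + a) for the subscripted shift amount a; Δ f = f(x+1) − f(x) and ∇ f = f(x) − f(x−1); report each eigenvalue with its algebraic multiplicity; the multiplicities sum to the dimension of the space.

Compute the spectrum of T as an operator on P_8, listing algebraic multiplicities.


image of 1: 0
image of x: 0
image of x^2: 0
image of x^3: 6
image of x^4: 24x - 108
image of x^5: 60x^2 - 540x + 1230
image of x^6: 120x^3 - 1620x^2 + 7380x - 11340
image of x^7: 210x^4 - 3780x^3 + 25830x^2 - 79380x + 92526
image of x^8: 336x^5 - 7560x^4 + 68880x^3 - 317520x^2 + 740208x - 697788
the matrix is upper triangular; its diagonal is (0, 0, 0, 0, 0, 0, 0, 0, 0)
for a triangular matrix the eigenvalues are the diagonal entries, with algebraic multiplicity their repetition count

λ = 0 (multiplicity 9)


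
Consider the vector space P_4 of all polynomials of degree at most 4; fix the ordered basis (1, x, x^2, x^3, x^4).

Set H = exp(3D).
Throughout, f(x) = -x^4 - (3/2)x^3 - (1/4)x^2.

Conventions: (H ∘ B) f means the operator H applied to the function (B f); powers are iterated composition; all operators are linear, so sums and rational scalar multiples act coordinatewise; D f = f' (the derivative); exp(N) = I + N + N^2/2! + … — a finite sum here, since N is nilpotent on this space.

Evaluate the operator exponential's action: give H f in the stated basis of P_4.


order-1 term: -12x^3 - (27/2)x^2 - (3/2)x
order-2 term: -54x^2 - (81/2)x - 9/4
order-3 term: -108x - 81/2
order-4 term: -81
the series for exp(3D) f terminates at order 4
exp(3D) f = -x^4 - (27/2)x^3 - (271/4)x^2 - 150x - 495/4

g(x) = -x^4 - (27/2)x^3 - (271/4)x^2 - 150x - 495/4


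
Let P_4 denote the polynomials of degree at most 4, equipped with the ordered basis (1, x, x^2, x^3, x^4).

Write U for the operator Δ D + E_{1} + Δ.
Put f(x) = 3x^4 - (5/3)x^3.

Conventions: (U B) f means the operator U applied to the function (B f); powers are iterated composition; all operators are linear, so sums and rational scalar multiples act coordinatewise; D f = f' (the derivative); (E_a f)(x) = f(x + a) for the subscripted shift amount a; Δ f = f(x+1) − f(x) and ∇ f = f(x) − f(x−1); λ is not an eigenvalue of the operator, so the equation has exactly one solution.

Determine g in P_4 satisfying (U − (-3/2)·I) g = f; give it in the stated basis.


the image equals g(x) = (6/5)x^4 - (338/75)x^3 - (88/125)x^2 + (8224/625)x - 30628/9375

write g with unknown coordinates in the stated basis and equate coefficients in (U − (-3/2)·I) g = f
solving from the highest basis element down gives g = (6/5)x^4 - (338/75)x^3 - (88/125)x^2 + (8224/625)x - 30628/9375
check: U g = (6/5)x^4 + (382/75)x^3 + (132/125)x^2 - (12336/625)x + 15314/3125
so U g − (-3/2)·g = 3x^4 - (5/3)x^3 = f ✓


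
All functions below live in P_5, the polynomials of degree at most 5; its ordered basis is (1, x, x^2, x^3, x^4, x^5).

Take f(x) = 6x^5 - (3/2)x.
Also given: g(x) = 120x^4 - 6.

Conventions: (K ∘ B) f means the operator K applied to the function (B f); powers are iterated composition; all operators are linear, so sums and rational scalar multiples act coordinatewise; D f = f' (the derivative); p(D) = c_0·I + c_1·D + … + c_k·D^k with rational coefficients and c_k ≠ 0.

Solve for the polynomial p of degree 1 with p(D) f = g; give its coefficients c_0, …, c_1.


D^0 f = 6x^5 - (3/2)x
D^1 f = 30x^4 - 3/2
matching coefficients of g against c_0 f + c_1 Df + … from the top degree down determines the c_i
solution: c_0 = 0, c_1 = 4

p(D) = 4·D, i.e. c_0 = 0, c_1 = 4


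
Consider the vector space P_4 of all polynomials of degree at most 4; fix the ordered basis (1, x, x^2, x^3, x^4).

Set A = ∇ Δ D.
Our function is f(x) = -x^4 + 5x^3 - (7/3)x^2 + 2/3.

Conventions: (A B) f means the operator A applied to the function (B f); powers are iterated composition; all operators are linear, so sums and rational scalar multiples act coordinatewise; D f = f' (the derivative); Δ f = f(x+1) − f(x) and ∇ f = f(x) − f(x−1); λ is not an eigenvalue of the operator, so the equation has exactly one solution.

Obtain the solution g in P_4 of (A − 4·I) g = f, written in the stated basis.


write g with unknown coordinates in the stated basis and equate coefficients in (A − 4·I) g = f
solving from the highest basis element down gives g = (1/4)x^4 - (5/4)x^3 + (7/12)x^2 + (3/2)x - 49/24
check: A g = 6x - 15/2
so A g − 4·g = -x^4 + 5x^3 - (7/3)x^2 + 2/3 = f ✓

the image equals g(x) = (1/4)x^4 - (5/4)x^3 + (7/12)x^2 + (3/2)x - 49/24


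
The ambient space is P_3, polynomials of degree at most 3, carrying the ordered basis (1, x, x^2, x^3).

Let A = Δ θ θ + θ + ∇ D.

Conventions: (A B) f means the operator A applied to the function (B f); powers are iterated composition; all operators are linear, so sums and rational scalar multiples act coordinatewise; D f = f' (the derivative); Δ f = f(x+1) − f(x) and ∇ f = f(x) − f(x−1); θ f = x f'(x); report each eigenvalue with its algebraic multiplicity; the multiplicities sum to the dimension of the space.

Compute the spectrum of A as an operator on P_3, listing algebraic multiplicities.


λ = 0 (multiplicity 1), λ = 1 (multiplicity 1), λ = 2 (multiplicity 1), λ = 3 (multiplicity 1)

image of 1: 0
image of x: x + 1
image of x^2: 2x^2 + 8x + 6
image of x^3: 3x^3 + 27x^2 + 33x + 6
the matrix is upper triangular; its diagonal is (0, 1, 2, 3)
for a triangular matrix the eigenvalues are the diagonal entries, with algebraic multiplicity their repetition count


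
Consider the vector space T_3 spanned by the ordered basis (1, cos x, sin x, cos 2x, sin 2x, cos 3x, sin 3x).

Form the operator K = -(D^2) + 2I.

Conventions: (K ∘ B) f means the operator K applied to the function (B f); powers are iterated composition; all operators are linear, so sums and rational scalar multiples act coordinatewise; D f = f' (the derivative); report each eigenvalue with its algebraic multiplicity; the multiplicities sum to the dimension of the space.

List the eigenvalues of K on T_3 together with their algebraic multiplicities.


λ = 2 (multiplicity 1), λ = 3 (multiplicity 2), λ = 6 (multiplicity 2), λ = 11 (multiplicity 2)

image of 1: 2
image of cos x: 3cos x
image of sin x: 3sin x
image of cos 2x: 6cos 2x
image of sin 2x: 6sin 2x
image of cos 3x: 11cos 3x
image of sin 3x: 11sin 3x
the matrix is diagonal; its diagonal is (2, 3, 3, 6, 6, 11, 11)
for a triangular matrix the eigenvalues are the diagonal entries, with algebraic multiplicity their repetition count


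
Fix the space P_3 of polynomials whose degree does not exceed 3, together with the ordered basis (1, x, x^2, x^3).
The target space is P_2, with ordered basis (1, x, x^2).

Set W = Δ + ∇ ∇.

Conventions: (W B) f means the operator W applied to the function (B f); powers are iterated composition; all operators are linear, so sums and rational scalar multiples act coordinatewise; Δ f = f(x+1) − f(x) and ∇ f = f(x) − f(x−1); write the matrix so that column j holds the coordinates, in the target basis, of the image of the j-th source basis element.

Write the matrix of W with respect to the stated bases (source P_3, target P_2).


the matrix is [[0, 1, 3, -5]; [0, 0, 2, 9]; [0, 0, 0, 3]] (rows listed top to bottom)

image of 1: 0
image of x: 1
image of x^2: 2x + 3
image of x^3: 3x^2 + 9x - 5
each image's coordinates form column j of the matrix


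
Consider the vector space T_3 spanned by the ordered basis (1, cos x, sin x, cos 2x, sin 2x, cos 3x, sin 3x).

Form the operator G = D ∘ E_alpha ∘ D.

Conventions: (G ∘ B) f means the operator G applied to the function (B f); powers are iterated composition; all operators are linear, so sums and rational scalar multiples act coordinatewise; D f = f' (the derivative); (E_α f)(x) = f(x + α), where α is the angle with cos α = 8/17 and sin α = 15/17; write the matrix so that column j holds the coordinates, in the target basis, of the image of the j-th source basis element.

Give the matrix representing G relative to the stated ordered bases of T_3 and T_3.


the matrix is [[0, 0, 0, 0, 0, 0, 0]; [0, -8/17, -15/17, 0, 0, 0, 0]; [0, 15/17, -8/17, 0, 0, 0, 0]; [0, 0, 0, 644/289, -960/289, 0, 0]; [0, 0, 0, 960/289, 644/289, 0, 0]; [0, 0, 0, 0, 0, 43992/4913, 4455/4913]; [0, 0, 0, 0, 0, -4455/4913, 43992/4913]] (rows listed top to bottom)

image of 1: 0
image of cos x: -(8/17)cos x + (15/17)sin x
image of sin x: -(15/17)cos x - (8/17)sin x
image of cos 2x: (644/289)cos 2x + (960/289)sin 2x
image of sin 2x: -(960/289)cos 2x + (644/289)sin 2x
image of cos 3x: (43992/4913)cos 3x - (4455/4913)sin 3x
image of sin 3x: (4455/4913)cos 3x + (43992/4913)sin 3x
each image's coordinates form column j of the matrix
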